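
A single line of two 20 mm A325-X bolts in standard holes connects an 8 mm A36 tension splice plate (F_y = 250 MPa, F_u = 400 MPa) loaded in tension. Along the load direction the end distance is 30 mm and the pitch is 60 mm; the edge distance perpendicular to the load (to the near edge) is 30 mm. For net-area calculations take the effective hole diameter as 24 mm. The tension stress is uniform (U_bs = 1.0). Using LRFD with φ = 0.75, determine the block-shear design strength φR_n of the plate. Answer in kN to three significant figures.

121 kN

Shear plane L_v = 30 + 1·60 = 90 mm; A_gv = 90 × 8 = 720 mm².
A_nv = (90 − 1.5·24) × 8 = 432 mm².
A_nt = (30 − 0.5·24) × 8 = 144 mm².
0.6 F_u A_nv = 103.7 kN; 0.6 F_y A_gv = 108 kN → shear rupture governs the shear term.
R_n = 103.7 + 1.0 × 400 × 144 / 1000 = 161.3 kN.
Design strength φR_n = 0.75 × 161.3 = 121 kN.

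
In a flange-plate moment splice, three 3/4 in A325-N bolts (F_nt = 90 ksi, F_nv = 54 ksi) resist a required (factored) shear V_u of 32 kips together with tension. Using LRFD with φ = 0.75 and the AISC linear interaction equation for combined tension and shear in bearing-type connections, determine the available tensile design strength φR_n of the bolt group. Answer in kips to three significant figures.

A_b = π·0.75²/4 = 0.4418 in²; f_rv = 32 / (3 × 0.4418) = 24.14 ksi.
F'_nt = 1.3 F_nt − (F_nt / φF_nv) f_rv = 1.3·90 − (90/(0.75·54))·24.14 = 63.35 ksi, capped at F_nt → F'_nt = 63.35 ksi.
R_n = F'_nt · A_b · n = 63.35 × 0.4418 × 3 = 83.96 kips.
Design strength φR_n = 0.75 × 83.96 = 63 kips.

63 kips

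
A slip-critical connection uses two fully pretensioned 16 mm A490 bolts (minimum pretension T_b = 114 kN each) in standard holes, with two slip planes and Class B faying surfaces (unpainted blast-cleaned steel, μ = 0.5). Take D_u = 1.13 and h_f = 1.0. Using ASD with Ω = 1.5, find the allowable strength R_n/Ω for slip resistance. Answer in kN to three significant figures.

172 kN

R_n = μ · D_u · h_f · T_b · n_s · n_b = 0.5 × 1.13 × 1.0 × 114 × 2 × 2 = 257.6 kN.
Allowable strength R_n/Ω = 257.6 / 1.5 = 172 kN.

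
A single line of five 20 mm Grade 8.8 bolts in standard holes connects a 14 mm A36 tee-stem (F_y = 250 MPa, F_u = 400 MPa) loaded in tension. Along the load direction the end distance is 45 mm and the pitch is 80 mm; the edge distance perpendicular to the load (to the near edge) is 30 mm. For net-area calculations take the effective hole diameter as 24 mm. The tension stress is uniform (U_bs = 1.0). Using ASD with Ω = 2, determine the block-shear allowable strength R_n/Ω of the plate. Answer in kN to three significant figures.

434 kN

Shear plane L_v = 45 + 4·80 = 365 mm; A_gv = 365 × 14 = 5110 mm².
A_nv = (365 − 4.5·24) × 14 = 3598 mm².
A_nt = (30 − 0.5·24) × 14 = 252 mm².
0.6 F_u A_nv = 863.5 kN; 0.6 F_y A_gv = 766.5 kN → shear yielding governs the shear term.
R_n = 766.5 + 1.0 × 400 × 252 / 1000 = 867.3 kN.
Allowable strength R_n/Ω = 867.3 / 2 = 434 kN.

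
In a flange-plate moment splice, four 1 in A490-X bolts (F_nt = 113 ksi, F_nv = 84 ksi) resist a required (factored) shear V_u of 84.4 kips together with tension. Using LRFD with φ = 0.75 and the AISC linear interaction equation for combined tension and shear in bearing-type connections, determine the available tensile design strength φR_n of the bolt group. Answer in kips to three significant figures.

A_b = π·1²/4 = 0.7854 in²; f_rv = 84.4 / (4 × 0.7854) = 26.87 ksi.
F'_nt = 1.3 F_nt − (F_nt / φF_nv) f_rv = 1.3·113 − (113/(0.75·84))·26.87 = 98.71 ksi, capped at F_nt → F'_nt = 98.71 ksi.
R_n = F'_nt · A_b · n = 98.71 × 0.7854 × 4 = 310.1 kips.
Design strength φR_n = 0.75 × 310.1 = 233 kips.

233 kips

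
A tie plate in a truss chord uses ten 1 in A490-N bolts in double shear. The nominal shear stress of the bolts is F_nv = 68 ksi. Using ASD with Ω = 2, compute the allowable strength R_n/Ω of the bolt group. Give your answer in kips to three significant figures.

A_b = π × 1² / 4 = 0.7854 in².
R_n = F_nv · A_b · n · n_s = 68 × 0.7854 × 10 × 2 = 1068 kips.
Allowable strength R_n/Ω = 1068 / 2 = 534 kips.

534 kips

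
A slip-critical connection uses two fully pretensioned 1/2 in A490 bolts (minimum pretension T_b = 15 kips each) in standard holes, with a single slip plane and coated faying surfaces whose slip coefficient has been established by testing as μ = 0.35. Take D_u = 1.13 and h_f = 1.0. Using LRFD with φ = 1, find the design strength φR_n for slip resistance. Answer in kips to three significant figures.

11.9 kips

R_n = μ · D_u · h_f · T_b · n_s · n_b = 0.35 × 1.13 × 1.0 × 15 × 1 × 2 = 11.86 kips.
Design strength φR_n = 1 × 11.86 = 11.9 kips.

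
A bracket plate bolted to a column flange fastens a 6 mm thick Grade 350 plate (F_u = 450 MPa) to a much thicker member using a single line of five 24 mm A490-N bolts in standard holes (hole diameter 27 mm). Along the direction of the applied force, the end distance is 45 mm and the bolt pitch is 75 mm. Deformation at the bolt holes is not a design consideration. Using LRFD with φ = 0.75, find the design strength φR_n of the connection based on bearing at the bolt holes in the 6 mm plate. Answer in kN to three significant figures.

679 kN

Per bolt r_n = 1.5 l_c t F_u ≤ 3.0 d t F_u; upper limit = 3.0 × 24 × 6 × 450 / 1000 = 194.4 kN.
Edge bolt: l_c = 45 − 27/2 = 31.5 mm → 1.5 × 31.5 × 6 × 450 / 1000 = 127.6 → r_n = 127.6 kN.
Interior bolts: l_c = 75 − 27 = 48 mm → 1.5 × 48 × 6 × 450 / 1000 = 194.4 → r_n = 194.4 kN.
R_n = 1 × 127.6 + 4 × 194.4 = 905.2 kN.
Design strength φR_n = 0.75 × 905.2 = 679 kN.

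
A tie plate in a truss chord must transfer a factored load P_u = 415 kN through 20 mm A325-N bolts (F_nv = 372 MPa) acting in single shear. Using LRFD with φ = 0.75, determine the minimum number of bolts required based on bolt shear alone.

A_b = π·20²/4 = 314.2 mm².
Per-bolt design strength φR_n = 0.75 × 372 × 314.2 × 1 / 1000 = 87.65 kN.
n ≥ 415 / 87.65 = 4.735 → use 5 bolts.

5 bolts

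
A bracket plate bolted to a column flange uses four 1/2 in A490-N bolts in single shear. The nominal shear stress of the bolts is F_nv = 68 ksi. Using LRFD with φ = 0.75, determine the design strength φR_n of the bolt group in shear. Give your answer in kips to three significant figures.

A_b = π × 0.5² / 4 = 0.1963 in².
R_n = F_nv · A_b · n · n_s = 68 × 0.1963 × 4 × 1 = 53.41 kips.
Design strength φR_n = 0.75 × 53.41 = 40.1 kips.

40.1 kips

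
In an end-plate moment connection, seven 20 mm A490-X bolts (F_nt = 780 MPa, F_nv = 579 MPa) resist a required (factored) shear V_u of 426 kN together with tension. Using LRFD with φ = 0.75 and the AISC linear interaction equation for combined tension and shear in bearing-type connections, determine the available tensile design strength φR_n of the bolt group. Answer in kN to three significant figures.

A_b = π·20²/4 = 314.2 mm²; f_rv = 426 × 1000 / (7 × 314.2) = 193.7 MPa.
F'_nt = 1.3 F_nt − (F_nt / φF_nv) f_rv = 1.3·780 − (780/(0.75·579))·193.7 = 666.1 MPa, capped at F_nt → F'_nt = 666.1 MPa.
R_n = F'_nt · A_b · n = 666.1 × 314.2 × 7 / 1000 = 1465 kN.
Design strength φR_n = 0.75 × 1465 = 1100 kN.

1100 kN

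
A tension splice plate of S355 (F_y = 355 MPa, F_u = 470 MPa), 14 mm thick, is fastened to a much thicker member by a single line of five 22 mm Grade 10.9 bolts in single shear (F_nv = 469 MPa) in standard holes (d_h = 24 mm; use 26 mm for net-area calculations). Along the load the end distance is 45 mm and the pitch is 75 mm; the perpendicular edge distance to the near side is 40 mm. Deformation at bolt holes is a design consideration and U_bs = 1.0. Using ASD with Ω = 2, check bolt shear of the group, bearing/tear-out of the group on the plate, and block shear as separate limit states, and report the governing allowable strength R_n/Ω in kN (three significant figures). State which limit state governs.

Bolt shear: A_b = π·22²/4 = 380.1 mm²; R_n = 469 × 380.1 × 5 × 1 / 1000 = 891.4 kN → 891.4 / 2 = 446 kN.
Bearing: edge l_c = 33, r_n = 260.6 kN; interior l_c = 51, r_n = 347.4 kN; R_n = 260.6 + 4·347.4 = 1650 kN → 825 kN.
Block shear: A_gv = 4830, A_nv = 3192, A_nt = 378 mm²; R_n = min(0.6F_uA_nv, 0.6F_yA_gv) + U_bs·F_u·A_nt = 1078 kN → 539 kN.
Bolt shear governs: 446 kN.

446 kN (bolt shear governs)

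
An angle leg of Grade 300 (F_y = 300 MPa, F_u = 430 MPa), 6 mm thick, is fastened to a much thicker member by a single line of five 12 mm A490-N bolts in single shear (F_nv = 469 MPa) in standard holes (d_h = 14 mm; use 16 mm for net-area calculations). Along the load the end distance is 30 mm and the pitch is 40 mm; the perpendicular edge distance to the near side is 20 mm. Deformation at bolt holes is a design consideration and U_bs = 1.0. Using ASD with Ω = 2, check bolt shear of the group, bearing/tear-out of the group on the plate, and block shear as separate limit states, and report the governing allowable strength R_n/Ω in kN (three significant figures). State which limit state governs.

Bolt shear: A_b = π·12²/4 = 113.1 mm²; R_n = 469 × 113.1 × 5 × 1 / 1000 = 265.2 kN → 265.2 / 2 = 133 kN.
Bearing: edge l_c = 23, r_n = 71.21 kN; interior l_c = 26, r_n = 74.3 kN; R_n = 71.21 + 4·74.3 = 368.4 kN → 184 kN.
Block shear: A_gv = 1140, A_nv = 708, A_nt = 72 mm²; R_n = min(0.6F_uA_nv, 0.6F_yA_gv) + U_bs·F_u·A_nt = 213.6 kN → 107 kN.
Block shear governs: 107 kN.

107 kN (block shear governs)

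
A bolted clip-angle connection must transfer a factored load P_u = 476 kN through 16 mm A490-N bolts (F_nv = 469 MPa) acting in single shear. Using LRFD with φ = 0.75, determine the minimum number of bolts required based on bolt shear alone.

7 bolts

A_b = π·16²/4 = 201.1 mm².
Per-bolt design strength φR_n = 0.75 × 469 × 201.1 × 1 / 1000 = 70.72 kN.
n ≥ 476 / 70.72 = 6.73 → use 7 bolts.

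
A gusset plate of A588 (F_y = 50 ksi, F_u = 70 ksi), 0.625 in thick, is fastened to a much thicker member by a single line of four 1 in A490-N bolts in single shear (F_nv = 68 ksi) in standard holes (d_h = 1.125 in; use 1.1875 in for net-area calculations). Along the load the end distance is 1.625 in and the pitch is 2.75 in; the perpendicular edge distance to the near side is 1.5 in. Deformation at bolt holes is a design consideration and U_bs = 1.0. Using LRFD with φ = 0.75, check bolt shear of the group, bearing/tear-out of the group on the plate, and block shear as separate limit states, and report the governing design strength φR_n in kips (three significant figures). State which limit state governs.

Bolt shear: A_b = π·1²/4 = 0.7854 in²; R_n = 68 × 0.7854 × 4 × 1 = 213.6 kips → 0.75 × 213.6 = 160 kips.
Bearing: edge l_c = 1.062, r_n = 55.78 kips; interior l_c = 1.625, r_n = 85.31 kips; R_n = 55.78 + 3·85.31 = 311.7 kips → 234 kips.
Block shear: A_gv = 6.172, A_nv = 3.574, A_nt = 0.5664 in²; R_n = min(0.6F_uA_nv, 0.6F_yA_gv) + U_bs·F_u·A_nt = 189.8 kips → 142 kips.
Block shear governs: 142 kips.

142 kips (block shear governs)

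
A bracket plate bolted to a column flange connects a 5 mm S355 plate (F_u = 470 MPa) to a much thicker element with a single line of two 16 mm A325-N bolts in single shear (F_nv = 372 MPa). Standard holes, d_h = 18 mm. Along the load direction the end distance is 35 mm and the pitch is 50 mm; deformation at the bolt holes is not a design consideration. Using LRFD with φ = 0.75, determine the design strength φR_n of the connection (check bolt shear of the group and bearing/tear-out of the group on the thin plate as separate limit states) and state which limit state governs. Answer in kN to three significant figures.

112 kN (bolt shear governs)

Bolt shear: A_b = π·16²/4 = 201.1 mm²; R_n = 372 × 201.1 × 2 × 1 / 1000 = 149.6 kN → 0.75 × 149.6 = 112 kN.
Bearing (1.5 l_c t F_u ≤ 3.0 d t F_u): upper limit = 3.0·16·5·470 / 1000 = 112.8 kN.
  Edge l_c = 35 − 18/2 = 26 → r_n = 91.65 kN; interior l_c = 50 − 18 = 32 → r_n = 112.8 kN.
  R_n,bearing = 1·91.65 + 1·112.8 = 204.4 kN → 0.75 × 204.4 = 153 kN.
Bolt shear governs: 112 kN.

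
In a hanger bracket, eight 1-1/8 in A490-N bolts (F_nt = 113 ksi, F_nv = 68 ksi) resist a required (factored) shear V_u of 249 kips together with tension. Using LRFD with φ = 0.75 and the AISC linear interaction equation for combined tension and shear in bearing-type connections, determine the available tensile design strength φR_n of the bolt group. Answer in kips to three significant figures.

462 kips

A_b = π·1.125²/4 = 0.994 in²; f_rv = 249 / (8 × 0.994) = 31.31 ksi.
F'_nt = 1.3 F_nt − (F_nt / φF_nv) f_rv = 1.3·113 − (113/(0.75·68))·31.31 = 77.52 ksi, capped at F_nt → F'_nt = 77.52 ksi.
R_n = F'_nt · A_b · n = 77.52 × 0.994 × 8 = 616.5 kips.
Design strength φR_n = 0.75 × 616.5 = 462 kips.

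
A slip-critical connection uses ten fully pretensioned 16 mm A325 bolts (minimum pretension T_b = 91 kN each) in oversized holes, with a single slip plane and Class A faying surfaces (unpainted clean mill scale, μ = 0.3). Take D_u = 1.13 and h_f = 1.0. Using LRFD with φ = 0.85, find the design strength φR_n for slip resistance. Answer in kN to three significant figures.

R_n = μ · D_u · h_f · T_b · n_s · n_b = 0.3 × 1.13 × 1.0 × 91 × 1 × 10 = 308.5 kN.
Design strength φR_n = 0.85 × 308.5 = 262 kN.

262 kN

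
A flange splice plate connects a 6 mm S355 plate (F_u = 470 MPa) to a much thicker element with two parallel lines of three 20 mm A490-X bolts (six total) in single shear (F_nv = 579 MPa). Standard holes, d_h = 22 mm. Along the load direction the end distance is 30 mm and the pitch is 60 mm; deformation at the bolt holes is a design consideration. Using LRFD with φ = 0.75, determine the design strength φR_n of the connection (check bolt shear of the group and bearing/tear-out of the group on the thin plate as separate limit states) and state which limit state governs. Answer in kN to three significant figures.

Bolt shear: A_b = π·20²/4 = 314.2 mm²; R_n = 579 × 314.2 × 6 × 1 / 1000 = 1091 kN → 0.75 × 1091 = 819 kN.
Bearing (1.2 l_c t F_u ≤ 2.4 d t F_u): upper limit = 2.4·20·6·470 / 1000 = 135.4 kN.
  Edge l_c = 30 − 22/2 = 19 → r_n = 64.3 kN; interior l_c = 60 − 22 = 38 → r_n = 128.6 kN.
  R_n,bearing = 2·64.3 + 4·128.6 = 643 kN → 0.75 × 643 = 482 kN.
Bearing governs: 482 kN.

482 kN (bearing governs)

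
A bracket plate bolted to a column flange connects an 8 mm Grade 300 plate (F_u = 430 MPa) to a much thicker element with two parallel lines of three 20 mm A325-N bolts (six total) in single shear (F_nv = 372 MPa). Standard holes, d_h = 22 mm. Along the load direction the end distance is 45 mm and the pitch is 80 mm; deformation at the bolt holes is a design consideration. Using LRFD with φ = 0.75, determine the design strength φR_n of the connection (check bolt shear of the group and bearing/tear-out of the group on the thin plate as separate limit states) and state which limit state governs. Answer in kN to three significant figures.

526 kN (bolt shear governs)

Bolt shear: A_b = π·20²/4 = 314.2 mm²; R_n = 372 × 314.2 × 6 × 1 / 1000 = 701.2 kN → 0.75 × 701.2 = 526 kN.
Bearing (1.2 l_c t F_u ≤ 2.4 d t F_u): upper limit = 2.4·20·8·430 / 1000 = 165.1 kN.
  Edge l_c = 45 − 22/2 = 34 → r_n = 140.4 kN; interior l_c = 80 − 22 = 58 → r_n = 165.1 kN.
  R_n,bearing = 2·140.4 + 4·165.1 = 941.2 kN → 0.75 × 941.2 = 706 kN.
Bolt shear governs: 526 kN.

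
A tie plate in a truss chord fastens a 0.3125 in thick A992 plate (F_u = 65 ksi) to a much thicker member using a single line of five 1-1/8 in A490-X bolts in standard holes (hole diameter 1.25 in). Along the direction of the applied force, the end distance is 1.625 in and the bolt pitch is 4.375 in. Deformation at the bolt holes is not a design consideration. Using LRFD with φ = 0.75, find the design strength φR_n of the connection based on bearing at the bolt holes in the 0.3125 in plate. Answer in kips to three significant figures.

229 kips

Per bolt r_n = 1.5 l_c t F_u ≤ 3.0 d t F_u; upper limit = 3.0 × 1.125 × 0.3125 × 65 = 68.55 kips.
Edge bolt: l_c = 1.625 − 1.25/2 = 1 in → 1.5 × 1 × 0.3125 × 65 = 30.47 → r_n = 30.47 kips.
Interior bolts: l_c = 4.375 − 1.25 = 3.125 in → 1.5 × 3.125 × 0.3125 × 65 = 95.21 → r_n = 68.55 kips.
R_n = 1 × 30.47 + 4 × 68.55 = 304.7 kips.
Design strength φR_n = 0.75 × 304.7 = 229 kips.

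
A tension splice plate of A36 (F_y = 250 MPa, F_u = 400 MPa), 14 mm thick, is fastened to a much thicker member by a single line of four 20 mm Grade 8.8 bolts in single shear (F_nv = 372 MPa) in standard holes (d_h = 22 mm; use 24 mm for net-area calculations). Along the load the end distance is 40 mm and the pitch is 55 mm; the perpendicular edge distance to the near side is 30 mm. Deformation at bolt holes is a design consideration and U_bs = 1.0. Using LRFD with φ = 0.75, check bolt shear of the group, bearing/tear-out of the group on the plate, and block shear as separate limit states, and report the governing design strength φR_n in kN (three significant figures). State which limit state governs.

351 kN (bolt shear governs)

Bolt shear: A_b = π·20²/4 = 314.2 mm²; R_n = 372 × 314.2 × 4 × 1 / 1000 = 467.5 kN → 0.75 × 467.5 = 351 kN.
Bearing: edge l_c = 29, r_n = 194.9 kN; interior l_c = 33, r_n = 221.8 kN; R_n = 194.9 + 3·221.8 = 860.2 kN → 645 kN.
Block shear: A_gv = 2870, A_nv = 1694, A_nt = 252 mm²; R_n = min(0.6F_uA_nv, 0.6F_yA_gv) + U_bs·F_u·A_nt = 507.4 kN → 381 kN.
Bolt shear governs: 351 kN.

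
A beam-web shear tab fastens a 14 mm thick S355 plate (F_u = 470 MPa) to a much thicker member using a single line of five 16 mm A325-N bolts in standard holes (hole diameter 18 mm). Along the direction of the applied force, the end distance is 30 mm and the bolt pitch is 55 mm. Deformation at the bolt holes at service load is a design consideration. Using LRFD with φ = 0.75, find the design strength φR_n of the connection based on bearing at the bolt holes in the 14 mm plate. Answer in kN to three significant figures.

Per bolt r_n = 1.2 l_c t F_u ≤ 2.4 d t F_u; upper limit = 2.4 × 16 × 14 × 470 / 1000 = 252.7 kN.
Edge bolt: l_c = 30 − 18/2 = 21 mm → 1.2 × 21 × 14 × 470 / 1000 = 165.8 → r_n = 165.8 kN.
Interior bolts: l_c = 55 − 18 = 37 mm → 1.2 × 37 × 14 × 470 / 1000 = 292.2 → r_n = 252.7 kN.
R_n = 1 × 165.8 + 4 × 252.7 = 1177 kN.
Design strength φR_n = 0.75 × 1177 = 882 kN.

882 kN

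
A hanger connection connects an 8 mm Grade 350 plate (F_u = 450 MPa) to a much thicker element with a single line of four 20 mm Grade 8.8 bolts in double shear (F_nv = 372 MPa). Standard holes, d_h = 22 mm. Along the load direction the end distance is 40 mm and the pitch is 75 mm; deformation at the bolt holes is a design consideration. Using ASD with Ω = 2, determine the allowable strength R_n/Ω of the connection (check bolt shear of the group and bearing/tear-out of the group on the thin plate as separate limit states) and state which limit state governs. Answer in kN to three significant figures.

322 kN (bearing governs)

Bolt shear: A_b = π·20²/4 = 314.2 mm²; R_n = 372 × 314.2 × 4 × 2 / 1000 = 934.9 kN → 934.9 / 2 = 467 kN.
Bearing (1.2 l_c t F_u ≤ 2.4 d t F_u): upper limit = 2.4·20·8·450 / 1000 = 172.8 kN.
  Edge l_c = 40 − 22/2 = 29 → r_n = 125.3 kN; interior l_c = 75 − 22 = 53 → r_n = 172.8 kN.
  R_n,bearing = 1·125.3 + 3·172.8 = 643.7 kN → 643.7 / 2 = 322 kN.
Bearing governs: 322 kN.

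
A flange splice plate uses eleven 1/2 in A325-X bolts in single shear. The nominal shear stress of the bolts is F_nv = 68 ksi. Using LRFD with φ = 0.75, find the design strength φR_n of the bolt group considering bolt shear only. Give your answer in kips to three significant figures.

110 kips

A_b = π × 0.5² / 4 = 0.1963 in².
R_n = F_nv · A_b · n · n_s = 68 × 0.1963 × 11 × 1 = 146.9 kips.
Design strength φR_n = 0.75 × 146.9 = 110 kips.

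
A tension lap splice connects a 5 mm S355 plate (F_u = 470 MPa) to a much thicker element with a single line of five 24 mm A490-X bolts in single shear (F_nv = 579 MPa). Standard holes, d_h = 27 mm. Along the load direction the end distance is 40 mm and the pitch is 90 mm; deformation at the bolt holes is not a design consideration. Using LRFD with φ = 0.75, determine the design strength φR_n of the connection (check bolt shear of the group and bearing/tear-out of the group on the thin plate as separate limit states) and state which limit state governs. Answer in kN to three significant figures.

578 kN (bearing governs)

Bolt shear: A_b = π·24²/4 = 452.4 mm²; R_n = 579 × 452.4 × 5 × 1 / 1000 = 1310 kN → 0.75 × 1310 = 982 kN.
Bearing (1.5 l_c t F_u ≤ 3.0 d t F_u): upper limit = 3.0·24·5·470 / 1000 = 169.2 kN.
  Edge l_c = 40 − 27/2 = 26.5 → r_n = 93.41 kN; interior l_c = 90 − 27 = 63 → r_n = 169.2 kN.
  R_n,bearing = 1·93.41 + 4·169.2 = 770.2 kN → 0.75 × 770.2 = 578 kN.
Bearing governs: 578 kN.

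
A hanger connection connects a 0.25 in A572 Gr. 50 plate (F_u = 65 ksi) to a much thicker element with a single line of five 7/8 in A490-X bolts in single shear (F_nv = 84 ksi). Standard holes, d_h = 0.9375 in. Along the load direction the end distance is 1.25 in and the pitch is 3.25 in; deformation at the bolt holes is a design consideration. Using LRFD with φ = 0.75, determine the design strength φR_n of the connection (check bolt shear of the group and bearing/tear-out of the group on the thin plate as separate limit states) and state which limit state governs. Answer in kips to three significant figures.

114 kips (bearing governs)

Bolt shear: A_b = π·0.875²/4 = 0.6013 in²; R_n = 84 × 0.6013 × 5 × 1 = 252.6 kips → 0.75 × 252.6 = 189 kips.
Bearing (1.2 l_c t F_u ≤ 2.4 d t F_u): upper limit = 2.4·0.875·0.25·65 = 34.12 kips.
  Edge l_c = 1.25 − 0.9375/2 = 0.7812 → r_n = 15.23 kips; interior l_c = 3.25 − 0.9375 = 2.312 → r_n = 34.12 kips.
  R_n,bearing = 1·15.23 + 4·34.12 = 151.7 kips → 0.75 × 151.7 = 114 kips.
Bearing governs: 114 kips.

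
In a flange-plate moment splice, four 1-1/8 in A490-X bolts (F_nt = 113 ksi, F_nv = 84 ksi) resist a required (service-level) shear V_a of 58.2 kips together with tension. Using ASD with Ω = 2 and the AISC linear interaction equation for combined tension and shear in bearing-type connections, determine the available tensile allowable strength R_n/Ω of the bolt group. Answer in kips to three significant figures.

214 kips

A_b = π·1.125²/4 = 0.994 in²; f_rv = 58.2 / (4 × 0.994) = 14.64 ksi.
F'_nt = 1.3 F_nt − (Ω F_nt / F_nv) f_rv = 1.3·113 − (2·113/84)·14.64 = 107.5 ksi, capped at F_nt → F'_nt = 107.5 ksi.
R_n = F'_nt · A_b · n = 107.5 × 0.994 × 4 = 427.5 kips.
Allowable strength R_n/Ω = 427.5 / 2 = 214 kips.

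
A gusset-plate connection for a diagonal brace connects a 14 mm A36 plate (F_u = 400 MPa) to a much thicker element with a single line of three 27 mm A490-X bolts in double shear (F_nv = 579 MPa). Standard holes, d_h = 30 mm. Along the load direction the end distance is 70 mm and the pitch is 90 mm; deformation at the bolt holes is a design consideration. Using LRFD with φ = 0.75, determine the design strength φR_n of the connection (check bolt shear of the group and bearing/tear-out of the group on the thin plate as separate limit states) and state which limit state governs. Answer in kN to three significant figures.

Bolt shear: A_b = π·27²/4 = 572.6 mm²; R_n = 579 × 572.6 × 3 × 2 / 1000 = 1989 kN → 0.75 × 1989 = 1490 kN.
Bearing (1.2 l_c t F_u ≤ 2.4 d t F_u): upper limit = 2.4·27·14·400 / 1000 = 362.9 kN.
  Edge l_c = 70 − 30/2 = 55 → r_n = 362.9 kN; interior l_c = 90 − 30 = 60 → r_n = 362.9 kN.
  R_n,bearing = 1·362.9 + 2·362.9 = 1089 kN → 0.75 × 1089 = 816 kN.
Bearing governs: 816 kN.

816 kN (bearing governs)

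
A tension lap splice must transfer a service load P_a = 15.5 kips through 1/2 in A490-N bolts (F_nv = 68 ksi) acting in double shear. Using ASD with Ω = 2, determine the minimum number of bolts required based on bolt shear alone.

A_b = π·0.5²/4 = 0.1963 in².
Per-bolt allowable strength R_n/Ω = 68 × 0.1963 × 2 / 2 = 13.35 kips.
n ≥ 15.5 / 13.35 = 1.161 → use 2 bolts.

2 bolts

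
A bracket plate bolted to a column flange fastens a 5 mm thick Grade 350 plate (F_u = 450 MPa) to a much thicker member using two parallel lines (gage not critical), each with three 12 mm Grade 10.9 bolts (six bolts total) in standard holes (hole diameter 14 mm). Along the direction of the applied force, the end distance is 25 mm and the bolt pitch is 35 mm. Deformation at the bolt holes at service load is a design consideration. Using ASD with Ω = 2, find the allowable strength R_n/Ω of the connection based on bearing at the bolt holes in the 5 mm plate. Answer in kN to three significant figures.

162 kN

Per bolt r_n = 1.2 l_c t F_u ≤ 2.4 d t F_u; upper limit = 2.4 × 12 × 5 × 450 / 1000 = 64.8 kN.
Edge bolt: l_c = 25 − 14/2 = 18 mm → 1.2 × 18 × 5 × 450 / 1000 = 48.6 → r_n = 48.6 kN.
Interior bolts: l_c = 35 − 14 = 21 mm → 1.2 × 21 × 5 × 450 / 1000 = 56.7 → r_n = 56.7 kN.
R_n = 2 × 48.6 + 4 × 56.7 = 324 kN.
Allowable strength R_n/Ω = 324 / 2 = 162 kN.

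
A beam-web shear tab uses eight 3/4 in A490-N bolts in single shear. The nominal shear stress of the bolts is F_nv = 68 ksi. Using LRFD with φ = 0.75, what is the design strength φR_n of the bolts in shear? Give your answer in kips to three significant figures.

A_b = π × 0.75² / 4 = 0.4418 in².
R_n = F_nv · A_b · n · n_s = 68 × 0.4418 × 8 × 1 = 240.3 kips.
Design strength φR_n = 0.75 × 240.3 = 180 kips.

180 kips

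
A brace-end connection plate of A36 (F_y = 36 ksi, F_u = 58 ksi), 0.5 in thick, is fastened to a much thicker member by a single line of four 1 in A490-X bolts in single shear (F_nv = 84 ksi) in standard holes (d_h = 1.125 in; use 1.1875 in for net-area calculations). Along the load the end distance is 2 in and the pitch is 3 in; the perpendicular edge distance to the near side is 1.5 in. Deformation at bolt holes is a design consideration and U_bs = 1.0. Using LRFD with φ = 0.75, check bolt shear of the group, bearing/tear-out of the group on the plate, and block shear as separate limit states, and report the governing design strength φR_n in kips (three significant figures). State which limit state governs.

109 kips (block shear governs)

Bolt shear: A_b = π·1²/4 = 0.7854 in²; R_n = 84 × 0.7854 × 4 × 1 = 263.9 kips → 0.75 × 263.9 = 198 kips.
Bearing: edge l_c = 1.438, r_n = 50.02 kips; interior l_c = 1.875, r_n = 65.25 kips; R_n = 50.02 + 3·65.25 = 245.8 kips → 184 kips.
Block shear: A_gv = 5.5, A_nv = 3.422, A_nt = 0.4531 in²; R_n = min(0.6F_uA_nv, 0.6F_yA_gv) + U_bs·F_u·A_nt = 145.1 kips → 109 kips.
Block shear governs: 109 kips.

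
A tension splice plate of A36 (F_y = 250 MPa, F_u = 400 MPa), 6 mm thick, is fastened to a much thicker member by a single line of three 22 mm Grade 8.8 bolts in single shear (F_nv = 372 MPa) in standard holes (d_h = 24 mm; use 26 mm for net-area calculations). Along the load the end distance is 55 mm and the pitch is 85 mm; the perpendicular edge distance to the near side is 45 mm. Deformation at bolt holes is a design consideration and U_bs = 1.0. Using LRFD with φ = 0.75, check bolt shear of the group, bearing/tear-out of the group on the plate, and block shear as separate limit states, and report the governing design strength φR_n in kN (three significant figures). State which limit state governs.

Bolt shear: A_b = π·22²/4 = 380.1 mm²; R_n = 372 × 380.1 × 3 × 1 / 1000 = 424.2 kN → 0.75 × 424.2 = 318 kN.
Bearing: edge l_c = 43, r_n = 123.8 kN; interior l_c = 61, r_n = 126.7 kN; R_n = 123.8 + 2·126.7 = 377.3 kN → 283 kN.
Block shear: A_gv = 1350, A_nv = 960, A_nt = 192 mm²; R_n = min(0.6F_uA_nv, 0.6F_yA_gv) + U_bs·F_u·A_nt = 279.3 kN → 209 kN.
Block shear governs: 209 kN.

209 kN (block shear governs)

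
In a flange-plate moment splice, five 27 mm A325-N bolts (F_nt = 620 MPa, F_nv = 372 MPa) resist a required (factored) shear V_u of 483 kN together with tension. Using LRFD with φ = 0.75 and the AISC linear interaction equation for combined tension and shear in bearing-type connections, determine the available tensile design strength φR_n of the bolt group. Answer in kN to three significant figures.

926 kN

A_b = π·27²/4 = 572.6 mm²; f_rv = 483 × 1000 / (5 × 572.6) = 168.7 MPa.
F'_nt = 1.3 F_nt − (F_nt / φF_nv) f_rv = 1.3·620 − (620/(0.75·372))·168.7 = 431.1 MPa, capped at F_nt → F'_nt = 431.1 MPa.
R_n = F'_nt · A_b · n = 431.1 × 572.6 × 5 / 1000 = 1234 kN.
Design strength φR_n = 0.75 × 1234 = 926 kN.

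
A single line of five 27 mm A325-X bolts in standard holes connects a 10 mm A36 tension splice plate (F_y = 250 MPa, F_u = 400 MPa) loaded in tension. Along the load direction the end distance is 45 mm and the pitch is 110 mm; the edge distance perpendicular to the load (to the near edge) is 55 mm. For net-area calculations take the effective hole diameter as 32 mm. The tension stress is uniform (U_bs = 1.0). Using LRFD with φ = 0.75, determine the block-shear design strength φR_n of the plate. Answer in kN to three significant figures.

663 kN

Shear plane L_v = 45 + 4·110 = 485 mm; A_gv = 485 × 10 = 4850 mm².
A_nv = (485 − 4.5·32) × 10 = 3410 mm².
A_nt = (55 − 0.5·32) × 10 = 390 mm².
0.6 F_u A_nv = 818.4 kN; 0.6 F_y A_gv = 727.5 kN → shear yielding governs the shear term.
R_n = 727.5 + 1.0 × 400 × 390 / 1000 = 883.5 kN.
Design strength φR_n = 0.75 × 883.5 = 663 kN.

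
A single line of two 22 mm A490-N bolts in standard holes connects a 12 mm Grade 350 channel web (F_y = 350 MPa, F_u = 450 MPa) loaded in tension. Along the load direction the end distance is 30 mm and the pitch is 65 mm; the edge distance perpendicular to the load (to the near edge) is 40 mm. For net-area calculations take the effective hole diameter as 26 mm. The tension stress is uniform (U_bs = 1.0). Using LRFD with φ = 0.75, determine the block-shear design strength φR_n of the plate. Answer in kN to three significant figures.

Shear plane L_v = 30 + 1·65 = 95 mm; A_gv = 95 × 12 = 1140 mm².
A_nv = (95 − 1.5·26) × 12 = 672 mm².
A_nt = (40 − 0.5·26) × 12 = 324 mm².
0.6 F_u A_nv = 181.4 kN; 0.6 F_y A_gv = 239.4 kN → shear rupture governs the shear term.
R_n = 181.4 + 1.0 × 450 × 324 / 1000 = 327.2 kN.
Design strength φR_n = 0.75 × 327.2 = 245 kN.

245 kN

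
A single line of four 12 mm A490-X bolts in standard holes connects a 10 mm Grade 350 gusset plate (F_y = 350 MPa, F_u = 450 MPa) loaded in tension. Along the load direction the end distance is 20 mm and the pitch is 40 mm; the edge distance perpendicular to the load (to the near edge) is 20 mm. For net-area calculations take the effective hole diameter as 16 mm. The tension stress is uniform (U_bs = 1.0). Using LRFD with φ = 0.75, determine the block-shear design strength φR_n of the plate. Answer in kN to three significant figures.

Shear plane L_v = 20 + 3·40 = 140 mm; A_gv = 140 × 10 = 1400 mm².
A_nv = (140 − 3.5·16) × 10 = 840 mm².
A_nt = (20 − 0.5·16) × 10 = 120 mm².
0.6 F_u A_nv = 226.8 kN; 0.6 F_y A_gv = 294 kN → shear rupture governs the shear term.
R_n = 226.8 + 1.0 × 450 × 120 / 1000 = 280.8 kN.
Design strength φR_n = 0.75 × 280.8 = 211 kN.

211 kN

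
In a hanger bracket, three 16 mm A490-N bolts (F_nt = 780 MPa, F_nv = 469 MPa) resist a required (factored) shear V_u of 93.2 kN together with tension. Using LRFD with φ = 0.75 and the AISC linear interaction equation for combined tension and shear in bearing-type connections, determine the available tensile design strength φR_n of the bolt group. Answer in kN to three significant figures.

304 kN

A_b = π·16²/4 = 201.1 mm²; f_rv = 93.2 × 1000 / (3 × 201.1) = 154.5 MPa.
F'_nt = 1.3 F_nt − (F_nt / φF_nv) f_rv = 1.3·780 − (780/(0.75·469))·154.5 = 671.4 MPa, capped at F_nt → F'_nt = 671.4 MPa.
R_n = F'_nt · A_b · n = 671.4 × 201.1 × 3 / 1000 = 405 kN.
Design strength φR_n = 0.75 × 405 = 304 kN.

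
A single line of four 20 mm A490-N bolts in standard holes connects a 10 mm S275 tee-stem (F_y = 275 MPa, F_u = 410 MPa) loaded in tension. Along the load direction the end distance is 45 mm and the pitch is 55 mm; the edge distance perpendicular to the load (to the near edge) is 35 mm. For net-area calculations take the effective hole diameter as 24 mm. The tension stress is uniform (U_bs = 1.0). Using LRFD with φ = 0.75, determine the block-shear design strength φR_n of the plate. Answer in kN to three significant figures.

303 kN

Shear plane L_v = 45 + 3·55 = 210 mm; A_gv = 210 × 10 = 2100 mm².
A_nv = (210 − 3.5·24) × 10 = 1260 mm².
A_nt = (35 − 0.5·24) × 10 = 230 mm².
0.6 F_u A_nv = 310 kN; 0.6 F_y A_gv = 346.5 kN → shear rupture governs the shear term.
R_n = 310 + 1.0 × 410 × 230 / 1000 = 404.3 kN.
Design strength φR_n = 0.75 × 404.3 = 303 kN.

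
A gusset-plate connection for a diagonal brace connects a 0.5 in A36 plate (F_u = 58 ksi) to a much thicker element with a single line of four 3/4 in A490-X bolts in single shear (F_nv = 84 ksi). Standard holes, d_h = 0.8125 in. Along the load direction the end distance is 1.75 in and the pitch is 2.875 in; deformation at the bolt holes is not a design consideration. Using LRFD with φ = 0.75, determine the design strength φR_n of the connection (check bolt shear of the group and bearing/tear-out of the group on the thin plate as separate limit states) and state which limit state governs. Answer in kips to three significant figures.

111 kips (bolt shear governs)

Bolt shear: A_b = π·0.75²/4 = 0.4418 in²; R_n = 84 × 0.4418 × 4 × 1 = 148.4 kips → 0.75 × 148.4 = 111 kips.
Bearing (1.5 l_c t F_u ≤ 3.0 d t F_u): upper limit = 3.0·0.75·0.5·58 = 65.25 kips.
  Edge l_c = 1.75 − 0.8125/2 = 1.344 → r_n = 58.45 kips; interior l_c = 2.875 − 0.8125 = 2.062 → r_n = 65.25 kips.
  R_n,bearing = 1·58.45 + 3·65.25 = 254.2 kips → 0.75 × 254.2 = 191 kips.
Bolt shear governs: 111 kips.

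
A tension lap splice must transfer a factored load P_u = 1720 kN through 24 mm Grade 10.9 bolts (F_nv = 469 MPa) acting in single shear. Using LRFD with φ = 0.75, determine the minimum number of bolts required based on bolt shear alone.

11 bolts

A_b = π·24²/4 = 452.4 mm².
Per-bolt design strength φR_n = 0.75 × 469 × 452.4 × 1 / 1000 = 159.1 kN.
n ≥ 1720 / 159.1 = 10.81 → use 11 bolts.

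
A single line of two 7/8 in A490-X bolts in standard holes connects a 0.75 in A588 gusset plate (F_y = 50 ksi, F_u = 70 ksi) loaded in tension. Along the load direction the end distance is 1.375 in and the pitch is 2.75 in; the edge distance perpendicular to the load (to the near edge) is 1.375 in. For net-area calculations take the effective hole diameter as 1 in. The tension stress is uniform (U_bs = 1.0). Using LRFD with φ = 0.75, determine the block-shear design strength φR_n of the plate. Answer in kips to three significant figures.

Shear plane L_v = 1.375 + 1·2.75 = 4.125 in; A_gv = 4.125 × 0.75 = 3.094 in².
A_nv = (4.125 − 1.5·1) × 0.75 = 1.969 in².
A_nt = (1.375 − 0.5·1) × 0.75 = 0.6562 in².
0.6 F_u A_nv = 82.69 kips; 0.6 F_y A_gv = 92.81 kips → shear rupture governs the shear term.
R_n = 82.69 + 1.0 × 70 × 0.6562 = 128.6 kips.
Design strength φR_n = 0.75 × 128.6 = 96.5 kips.

96.5 kips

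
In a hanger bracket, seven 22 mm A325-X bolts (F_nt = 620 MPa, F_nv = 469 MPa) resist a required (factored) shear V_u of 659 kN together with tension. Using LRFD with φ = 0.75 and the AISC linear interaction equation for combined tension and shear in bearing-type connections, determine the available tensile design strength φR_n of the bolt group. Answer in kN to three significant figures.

737 kN

A_b = π·22²/4 = 380.1 mm²; f_rv = 659 × 1000 / (7 × 380.1) = 247.7 MPa.
F'_nt = 1.3 F_nt − (F_nt / φF_nv) f_rv = 1.3·620 − (620/(0.75·469))·247.7 = 369.5 MPa, capped at F_nt → F'_nt = 369.5 MPa.
R_n = F'_nt · A_b · n = 369.5 × 380.1 × 7 / 1000 = 983.1 kN.
Design strength φR_n = 0.75 × 983.1 = 737 kN.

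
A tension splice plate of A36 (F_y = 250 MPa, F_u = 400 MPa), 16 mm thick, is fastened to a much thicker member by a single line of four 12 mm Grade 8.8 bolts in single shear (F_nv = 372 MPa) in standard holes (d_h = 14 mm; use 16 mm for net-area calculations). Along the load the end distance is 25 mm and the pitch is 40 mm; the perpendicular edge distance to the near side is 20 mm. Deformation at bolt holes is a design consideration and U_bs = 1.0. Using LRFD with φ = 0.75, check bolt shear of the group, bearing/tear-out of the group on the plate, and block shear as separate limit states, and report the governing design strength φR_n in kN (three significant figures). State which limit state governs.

Bolt shear: A_b = π·12²/4 = 113.1 mm²; R_n = 372 × 113.1 × 4 × 1 / 1000 = 168.3 kN → 0.75 × 168.3 = 126 kN.
Bearing: edge l_c = 18, r_n = 138.2 kN; interior l_c = 26, r_n = 184.3 kN; R_n = 138.2 + 3·184.3 = 691.2 kN → 518 kN.
Block shear: A_gv = 2320, A_nv = 1424, A_nt = 192 mm²; R_n = min(0.6F_uA_nv, 0.6F_yA_gv) + U_bs·F_u·A_nt = 418.6 kN → 314 kN.
Bolt shear governs: 126 kN.

126 kN (bolt shear governs)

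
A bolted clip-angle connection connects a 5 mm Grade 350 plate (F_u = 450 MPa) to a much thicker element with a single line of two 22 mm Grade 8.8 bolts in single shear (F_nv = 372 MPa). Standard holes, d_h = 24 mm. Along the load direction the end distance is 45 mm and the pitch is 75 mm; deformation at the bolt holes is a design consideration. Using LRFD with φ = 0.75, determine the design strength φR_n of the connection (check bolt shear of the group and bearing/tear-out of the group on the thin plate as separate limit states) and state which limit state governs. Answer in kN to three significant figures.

Bolt shear: A_b = π·22²/4 = 380.1 mm²; R_n = 372 × 380.1 × 2 × 1 / 1000 = 282.8 kN → 0.75 × 282.8 = 212 kN.
Bearing (1.2 l_c t F_u ≤ 2.4 d t F_u): upper limit = 2.4·22·5·450 / 1000 = 118.8 kN.
  Edge l_c = 45 − 24/2 = 33 → r_n = 89.1 kN; interior l_c = 75 − 24 = 51 → r_n = 118.8 kN.
  R_n,bearing = 1·89.1 + 1·118.8 = 207.9 kN → 0.75 × 207.9 = 156 kN.
Bearing governs: 156 kN.

156 kN (bearing governs)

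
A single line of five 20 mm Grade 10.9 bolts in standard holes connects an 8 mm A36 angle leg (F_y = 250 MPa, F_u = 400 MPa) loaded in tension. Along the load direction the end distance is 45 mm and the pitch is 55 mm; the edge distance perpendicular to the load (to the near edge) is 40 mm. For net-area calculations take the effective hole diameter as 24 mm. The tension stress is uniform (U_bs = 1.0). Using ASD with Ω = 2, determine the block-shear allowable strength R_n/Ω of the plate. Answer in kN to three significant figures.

196 kN

Shear plane L_v = 45 + 4·55 = 265 mm; A_gv = 265 × 8 = 2120 mm².
A_nv = (265 − 4.5·24) × 8 = 1256 mm².
A_nt = (40 − 0.5·24) × 8 = 224 mm².
0.6 F_u A_nv = 301.4 kN; 0.6 F_y A_gv = 318 kN → shear rupture governs the shear term.
R_n = 301.4 + 1.0 × 400 × 224 / 1000 = 391 kN.
Allowable strength R_n/Ω = 391 / 2 = 196 kN.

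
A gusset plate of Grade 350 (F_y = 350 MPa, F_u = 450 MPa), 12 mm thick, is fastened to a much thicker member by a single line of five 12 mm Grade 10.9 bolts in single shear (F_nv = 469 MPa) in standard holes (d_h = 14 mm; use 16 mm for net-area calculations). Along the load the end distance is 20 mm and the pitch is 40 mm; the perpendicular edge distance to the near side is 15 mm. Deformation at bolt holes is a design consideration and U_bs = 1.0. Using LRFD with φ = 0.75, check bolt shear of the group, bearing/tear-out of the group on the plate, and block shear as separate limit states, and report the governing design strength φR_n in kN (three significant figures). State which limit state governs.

199 kN (bolt shear governs)

Bolt shear: A_b = π·12²/4 = 113.1 mm²; R_n = 469 × 113.1 × 5 × 1 / 1000 = 265.2 kN → 0.75 × 265.2 = 199 kN.
Bearing: edge l_c = 13, r_n = 84.24 kN; interior l_c = 26, r_n = 155.5 kN; R_n = 84.24 + 4·155.5 = 706.3 kN → 530 kN.
Block shear: A_gv = 2160, A_nv = 1296, A_nt = 84 mm²; R_n = min(0.6F_uA_nv, 0.6F_yA_gv) + U_bs·F_u·A_nt = 387.7 kN → 291 kN.
Bolt shear governs: 199 kN.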